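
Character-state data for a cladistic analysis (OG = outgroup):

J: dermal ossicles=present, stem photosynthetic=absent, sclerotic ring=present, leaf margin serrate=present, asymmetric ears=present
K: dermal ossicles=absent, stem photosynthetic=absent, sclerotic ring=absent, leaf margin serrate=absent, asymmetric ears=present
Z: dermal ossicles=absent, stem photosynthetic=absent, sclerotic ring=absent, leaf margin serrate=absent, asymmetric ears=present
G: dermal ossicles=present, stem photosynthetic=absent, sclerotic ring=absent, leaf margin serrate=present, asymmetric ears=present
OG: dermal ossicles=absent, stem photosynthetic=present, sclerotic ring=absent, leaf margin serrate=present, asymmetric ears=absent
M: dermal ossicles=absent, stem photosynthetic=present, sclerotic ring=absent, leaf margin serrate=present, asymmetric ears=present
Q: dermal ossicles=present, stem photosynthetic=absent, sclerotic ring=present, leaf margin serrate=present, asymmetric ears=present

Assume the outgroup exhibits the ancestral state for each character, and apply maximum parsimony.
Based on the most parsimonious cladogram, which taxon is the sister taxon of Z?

K

Character polarity is set by the outgroup: the derived state is whichever differs from the outgroup's state, so for stem photosynthetic, leaf margin serrate the derived state is 'absent', and for the remaining characters it is 'present'.
Only G, J, and Q show the derived state 'present' for dermal ossicles, supporting them as a clade.
stem photosynthetic (derived state 'absent') is shared by G, J, K, Q, and Z — a synapomorphy uniting that clade.
Only J and Q show the derived state 'present' for sclerotic ring, supporting them as a clade.
leaf margin serrate (derived state 'absent') is shared by K and Z — a synapomorphy uniting that clade.
asymmetric ears (derived state 'present') is shared by all ingroup taxa — unites the whole ingroup.
Most parsimonious ingroup topology: (((K,Z),(G,(J,Q))),M).
Z and K form a cherry on this tree, so they are sister taxa.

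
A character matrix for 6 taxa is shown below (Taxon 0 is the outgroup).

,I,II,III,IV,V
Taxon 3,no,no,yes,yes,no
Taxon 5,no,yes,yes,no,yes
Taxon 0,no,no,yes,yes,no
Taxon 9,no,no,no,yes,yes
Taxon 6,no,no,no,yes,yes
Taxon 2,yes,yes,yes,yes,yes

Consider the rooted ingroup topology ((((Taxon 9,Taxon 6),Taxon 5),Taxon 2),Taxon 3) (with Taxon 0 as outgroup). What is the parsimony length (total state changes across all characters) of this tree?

Map each character onto ((((Taxon 9,Taxon 6),Taxon 5),Taxon 2),Taxon 3) (rooted by Taxon 0) and count the minimum state changes it requires (Fitch parsimony):
I: 1; II: 2; III: 1; IV: 1; V: 1.
Total tree length = 6.

6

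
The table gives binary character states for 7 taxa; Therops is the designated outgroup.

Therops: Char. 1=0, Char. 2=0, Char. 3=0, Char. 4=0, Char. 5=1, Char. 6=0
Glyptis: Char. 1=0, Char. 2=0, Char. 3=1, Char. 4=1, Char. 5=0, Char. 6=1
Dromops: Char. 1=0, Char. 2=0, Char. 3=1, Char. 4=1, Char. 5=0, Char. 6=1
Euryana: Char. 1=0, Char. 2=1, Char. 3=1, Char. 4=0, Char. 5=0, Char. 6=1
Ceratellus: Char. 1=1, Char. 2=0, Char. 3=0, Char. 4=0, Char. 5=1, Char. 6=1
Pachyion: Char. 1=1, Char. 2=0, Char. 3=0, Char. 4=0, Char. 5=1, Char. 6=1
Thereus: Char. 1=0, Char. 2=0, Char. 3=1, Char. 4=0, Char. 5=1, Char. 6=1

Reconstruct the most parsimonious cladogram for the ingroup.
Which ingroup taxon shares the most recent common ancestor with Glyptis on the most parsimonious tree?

Dromops

Character polarity is set by the outgroup: the derived state is whichever differs from the outgroup's state, so for Char. 5 the derived state is '0', and for the remaining characters it is '1'.
Char. 1: derived state '1' in Ceratellus and Pachyion only — synapomorphy for {Ceratellus, Pachyion}.
Char. 2 (derived state '1') is unique to Euryana (autapomorphy; uninformative for grouping).
Char. 3 (derived state '1') is shared by Dromops, Euryana, Glyptis, and Thereus — a synapomorphy uniting that clade.
Char. 4: derived state '1' in Dromops and Glyptis only — synapomorphy for {Dromops, Glyptis}.
Char. 5: derived state '0' in Dromops, Euryana, and Glyptis only — synapomorphy for {Dromops, Euryana, Glyptis}.
All ingroup taxa share the derived state '1' for Char. 6; it defines the ingroup but does not resolve relationships within it.
Most parsimonious ingroup topology: ((((Glyptis,Dromops),Euryana),Thereus),(Ceratellus,Pachyion)).
Glyptis and Dromops form a cherry on this tree, so they are sister taxa.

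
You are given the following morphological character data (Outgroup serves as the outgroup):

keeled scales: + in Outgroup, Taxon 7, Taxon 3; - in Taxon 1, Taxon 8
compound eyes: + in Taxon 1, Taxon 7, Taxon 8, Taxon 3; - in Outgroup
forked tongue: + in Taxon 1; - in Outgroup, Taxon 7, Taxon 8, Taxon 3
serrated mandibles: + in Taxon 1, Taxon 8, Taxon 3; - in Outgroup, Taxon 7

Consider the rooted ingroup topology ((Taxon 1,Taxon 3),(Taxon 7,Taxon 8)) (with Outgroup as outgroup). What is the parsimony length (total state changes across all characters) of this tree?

Map each character onto ((Taxon 1,Taxon 3),(Taxon 7,Taxon 8)) (rooted by Outgroup) and count the minimum state changes it requires (Fitch parsimony):
keeled scales: 2; compound eyes: 1; forked tongue: 1; serrated mandibles: 2.
Total tree length = 6.

6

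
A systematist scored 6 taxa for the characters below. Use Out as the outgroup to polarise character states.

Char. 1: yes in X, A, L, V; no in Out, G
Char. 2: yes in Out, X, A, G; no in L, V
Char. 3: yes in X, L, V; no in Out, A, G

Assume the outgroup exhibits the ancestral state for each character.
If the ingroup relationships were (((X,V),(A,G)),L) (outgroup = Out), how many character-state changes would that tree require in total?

Map each character onto (((X,V),(A,G)),L) (rooted by Out) and count the minimum state changes it requires (Fitch parsimony):
Char. 1: 2; Char. 2: 2; Char. 3: 2.
Total tree length = 6.

6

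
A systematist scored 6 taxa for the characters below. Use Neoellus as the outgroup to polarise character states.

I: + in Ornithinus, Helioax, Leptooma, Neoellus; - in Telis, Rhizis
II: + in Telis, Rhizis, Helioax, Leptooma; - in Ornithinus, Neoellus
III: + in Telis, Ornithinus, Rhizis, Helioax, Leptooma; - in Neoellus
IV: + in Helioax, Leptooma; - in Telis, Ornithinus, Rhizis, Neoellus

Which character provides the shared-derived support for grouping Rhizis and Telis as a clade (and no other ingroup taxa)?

I

Character polarity is set by the outgroup: the derived state is whichever differs from the outgroup's state, so for I the derived state is '-', and for the remaining characters it is '+'.
I: derived state '-' in Rhizis and Telis only — synapomorphy for {Rhizis, Telis}.
II: derived state '+' in Helioax, Leptooma, Rhizis, and Telis only — synapomorphy for {Helioax, Leptooma, Rhizis, Telis}.
All ingroup taxa share the derived state '+' for III; it defines the ingroup but does not resolve relationships within it.
IV: derived state '+' in Helioax and Leptooma only — synapomorphy for {Helioax, Leptooma}.
Most parsimonious ingroup topology: (((Telis,Rhizis),(Helioax,Leptooma)),Ornithinus).
The clade {Rhizis, Telis} is supported by I: its derived state '-' occurs in exactly those taxa and in no other taxon (including the outgroup).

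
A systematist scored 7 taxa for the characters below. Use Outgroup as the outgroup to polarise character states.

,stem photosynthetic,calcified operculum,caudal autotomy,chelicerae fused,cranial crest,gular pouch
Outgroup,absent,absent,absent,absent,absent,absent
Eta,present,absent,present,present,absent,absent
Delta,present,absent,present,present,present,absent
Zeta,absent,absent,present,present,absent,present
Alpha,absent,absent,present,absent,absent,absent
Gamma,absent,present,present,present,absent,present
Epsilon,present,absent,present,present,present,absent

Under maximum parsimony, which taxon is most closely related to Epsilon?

Delta

The outgroup has state 'absent' for every character, so 'present' is the derived state throughout.
stem photosynthetic (derived state 'present') is shared by Delta, Epsilon, and Eta — a synapomorphy uniting that clade.
calcified operculum: derived state 'present' in Gamma only — an autapomorphy, so it tells us nothing about relationships among taxa.
caudal autotomy (derived state 'present') is shared by all ingroup taxa — unites the whole ingroup.
chelicerae fused (derived state 'present') is shared by Delta, Epsilon, Eta, Gamma, and Zeta — a synapomorphy uniting that clade.
cranial crest (derived state 'present') is shared by Delta and Epsilon — a synapomorphy uniting that clade.
gular pouch (derived state 'present') is shared by Gamma and Zeta — a synapomorphy uniting that clade.
Most parsimonious ingroup topology: (((Eta,(Delta,Epsilon)),(Zeta,Gamma)),Alpha).
Epsilon and Delta form a cherry on this tree, so they are sister taxa.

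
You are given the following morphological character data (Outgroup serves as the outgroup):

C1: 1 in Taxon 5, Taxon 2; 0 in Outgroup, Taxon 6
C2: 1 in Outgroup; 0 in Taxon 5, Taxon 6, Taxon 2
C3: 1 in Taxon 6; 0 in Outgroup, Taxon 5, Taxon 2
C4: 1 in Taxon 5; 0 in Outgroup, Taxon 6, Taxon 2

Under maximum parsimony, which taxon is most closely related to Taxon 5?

Taxon 2

Character polarity is set by the outgroup: the derived state is whichever differs from the outgroup's state, so for C2 the derived state is '0', and for the remaining characters it is '1'.
C1 (derived state '1') is shared by Taxon 2 and Taxon 5 — a synapomorphy uniting that clade.
C2 (derived state '0') is shared by all ingroup taxa — unites the whole ingroup.
C3: derived state '1' in Taxon 6 only — an autapomorphy, so it tells us nothing about relationships among taxa.
C4: derived state '1' in Taxon 5 only — an autapomorphy, so it tells us nothing about relationships among taxa.
Most parsimonious ingroup topology: ((Taxon 5,Taxon 2),Taxon 6).
Taxon 5 and Taxon 2 form a cherry on this tree, so they are sister taxa.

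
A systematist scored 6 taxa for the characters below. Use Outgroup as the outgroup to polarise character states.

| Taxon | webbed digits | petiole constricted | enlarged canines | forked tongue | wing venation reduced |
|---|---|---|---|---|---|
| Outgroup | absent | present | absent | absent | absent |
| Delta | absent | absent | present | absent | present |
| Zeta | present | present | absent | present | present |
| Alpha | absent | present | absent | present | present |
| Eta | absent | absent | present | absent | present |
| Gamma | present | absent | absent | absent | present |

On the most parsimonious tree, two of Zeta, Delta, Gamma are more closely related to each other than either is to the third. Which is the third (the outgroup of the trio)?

Character polarity is set by the outgroup: the derived state is whichever differs from the outgroup's state, so for petiole constricted the derived state is 'absent', and for the remaining characters it is 'present'.
webbed digits groups Gamma and Zeta, which is incompatible with the clades supported by the remaining characters; treating it as convergent (homoplasy) costs fewer steps than any alternative tree.
petiole constricted (derived state 'absent') is shared by Delta, Eta, and Gamma — a synapomorphy uniting that clade.
enlarged canines: derived state 'present' in Delta and Eta only — synapomorphy for {Delta, Eta}.
forked tongue: derived state 'present' in Alpha and Zeta only — synapomorphy for {Alpha, Zeta}.
All ingroup taxa share the derived state 'present' for wing venation reduced; it defines the ingroup but does not resolve relationships within it.
Most parsimonious ingroup topology: (((Delta,Eta),Gamma),(Zeta,Alpha)).
Delta and Gamma share a more recent common ancestor with each other than either does with Zeta, so Zeta is the least closely related of the three.

Zeta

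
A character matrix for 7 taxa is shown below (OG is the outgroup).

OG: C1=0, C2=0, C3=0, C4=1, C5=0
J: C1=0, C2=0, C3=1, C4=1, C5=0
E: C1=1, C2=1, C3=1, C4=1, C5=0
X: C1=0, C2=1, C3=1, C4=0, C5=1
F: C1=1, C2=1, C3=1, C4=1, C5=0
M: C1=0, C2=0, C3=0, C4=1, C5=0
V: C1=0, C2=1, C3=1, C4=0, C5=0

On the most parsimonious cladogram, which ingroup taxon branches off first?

M

Character polarity is set by the outgroup: the derived state is whichever differs from the outgroup's state, so for C4 the derived state is '0', and for the remaining characters it is '1'.
Only E and F show the derived state '1' for C1, supporting them as a clade.
Only E, F, V, and X show the derived state '1' for C2, supporting them as a clade.
Only E, F, J, V, and X show the derived state '1' for C3, supporting them as a clade.
C4: derived state '0' in V and X only — synapomorphy for {V, X}.
C5 (derived state '1') is unique to X (autapomorphy; uninformative for grouping).
Most parsimonious ingroup topology: ((J,((E,F),(X,V))),M).
M is sister to the clade containing all other ingroup taxa, so it is the earliest-diverging (most basal) ingroup lineage.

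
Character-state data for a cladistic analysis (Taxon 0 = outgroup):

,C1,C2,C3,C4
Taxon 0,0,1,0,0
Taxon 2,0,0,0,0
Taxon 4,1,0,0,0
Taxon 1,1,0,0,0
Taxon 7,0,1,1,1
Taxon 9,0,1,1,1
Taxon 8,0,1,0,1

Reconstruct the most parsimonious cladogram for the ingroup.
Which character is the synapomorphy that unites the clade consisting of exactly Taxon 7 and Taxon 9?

Character polarity is set by the outgroup: the derived state is whichever differs from the outgroup's state, so for C2 the derived state is '0', and for the remaining characters it is '1'.
Only Taxon 1 and Taxon 4 show the derived state '1' for C1, supporting them as a clade.
Only Taxon 1, Taxon 2, and Taxon 4 show the derived state '0' for C2, supporting them as a clade.
C3: derived state '1' in Taxon 7 and Taxon 9 only — synapomorphy for {Taxon 7, Taxon 9}.
C4: derived state '1' in Taxon 7, Taxon 8, and Taxon 9 only — synapomorphy for {Taxon 7, Taxon 8, Taxon 9}.
Most parsimonious ingroup topology: ((Taxon 2,(Taxon 4,Taxon 1)),((Taxon 7,Taxon 9),Taxon 8)).
The clade {Taxon 7, Taxon 9} is supported by C3: its derived state '1' occurs in exactly those taxa and in no other taxon (including the outgroup).

C3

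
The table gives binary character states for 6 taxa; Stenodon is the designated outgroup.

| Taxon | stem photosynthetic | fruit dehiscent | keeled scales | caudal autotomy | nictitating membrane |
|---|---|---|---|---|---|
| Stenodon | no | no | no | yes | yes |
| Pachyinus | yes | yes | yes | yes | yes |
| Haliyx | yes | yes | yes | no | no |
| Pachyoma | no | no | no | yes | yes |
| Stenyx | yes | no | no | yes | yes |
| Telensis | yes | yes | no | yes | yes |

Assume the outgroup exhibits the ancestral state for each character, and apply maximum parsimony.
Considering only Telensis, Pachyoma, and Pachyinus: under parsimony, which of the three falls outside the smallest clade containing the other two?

Character polarity is set by the outgroup: the derived state is whichever differs from the outgroup's state, so for caudal autotomy, nictitating membrane the derived state is 'no', and for the remaining characters it is 'yes'.
stem photosynthetic (derived state 'yes') is shared by Haliyx, Pachyinus, Stenyx, and Telensis — a synapomorphy uniting that clade.
fruit dehiscent (derived state 'yes') is shared by Haliyx, Pachyinus, and Telensis — a synapomorphy uniting that clade.
Only Haliyx and Pachyinus show the derived state 'yes' for keeled scales, supporting them as a clade.
caudal autotomy: derived state 'no' in Haliyx only — an autapomorphy, so it tells us nothing about relationships among taxa.
nictitating membrane (derived state 'no') is unique to Haliyx (autapomorphy; uninformative for grouping).
Most parsimonious ingroup topology: ((((Pachyinus,Haliyx),Telensis),Stenyx),Pachyoma).
Telensis and Pachyinus share a more recent common ancestor with each other than either does with Pachyoma, so Pachyoma is the least closely related of the three.

Pachyoma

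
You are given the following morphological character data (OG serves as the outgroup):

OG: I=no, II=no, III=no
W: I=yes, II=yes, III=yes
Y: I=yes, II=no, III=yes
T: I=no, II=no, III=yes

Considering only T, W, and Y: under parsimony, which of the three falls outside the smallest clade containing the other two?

T

The outgroup has state 'no' for every character, so 'yes' is the derived state throughout.
I (derived state 'yes') is shared by W and Y — a synapomorphy uniting that clade.
II (derived state 'yes') is unique to W (autapomorphy; uninformative for grouping).
All ingroup taxa share the derived state 'yes' for III; it defines the ingroup but does not resolve relationships within it.
Most parsimonious ingroup topology: ((W,Y),T).
Y and W share a more recent common ancestor with each other than either does with T, so T is the least closely related of the three.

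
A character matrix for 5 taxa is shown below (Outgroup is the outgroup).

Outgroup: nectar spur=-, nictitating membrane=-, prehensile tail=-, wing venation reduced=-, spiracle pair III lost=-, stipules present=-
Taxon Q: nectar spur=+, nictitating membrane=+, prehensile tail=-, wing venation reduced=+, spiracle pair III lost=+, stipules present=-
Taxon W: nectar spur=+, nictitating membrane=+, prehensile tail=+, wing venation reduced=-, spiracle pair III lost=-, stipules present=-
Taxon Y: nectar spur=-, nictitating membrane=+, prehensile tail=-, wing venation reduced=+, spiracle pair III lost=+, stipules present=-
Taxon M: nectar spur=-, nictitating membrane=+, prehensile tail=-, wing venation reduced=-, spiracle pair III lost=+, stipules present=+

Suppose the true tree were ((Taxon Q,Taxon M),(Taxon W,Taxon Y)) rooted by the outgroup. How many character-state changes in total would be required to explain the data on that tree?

9

Map each character onto ((Taxon Q,Taxon M),(Taxon W,Taxon Y)) (rooted by Outgroup) and count the minimum state changes it requires (Fitch parsimony):
nectar spur: 2; nictitating membrane: 1; prehensile tail: 1; wing venation reduced: 2; spiracle pair III lost: 2; stipules present: 1.
Total tree length = 9.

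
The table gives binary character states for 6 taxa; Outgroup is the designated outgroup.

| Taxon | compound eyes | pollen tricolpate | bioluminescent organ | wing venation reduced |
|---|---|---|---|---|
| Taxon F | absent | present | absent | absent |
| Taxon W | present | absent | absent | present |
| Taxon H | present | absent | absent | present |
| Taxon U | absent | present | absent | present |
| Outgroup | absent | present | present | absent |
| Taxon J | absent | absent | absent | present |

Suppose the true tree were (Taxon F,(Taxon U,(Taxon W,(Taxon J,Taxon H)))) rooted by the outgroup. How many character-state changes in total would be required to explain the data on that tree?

Map each character onto (Taxon F,(Taxon U,(Taxon W,(Taxon J,Taxon H)))) (rooted by Outgroup) and count the minimum state changes it requires (Fitch parsimony):
compound eyes: 2; pollen tricolpate: 1; bioluminescent organ: 1; wing venation reduced: 1.
Total tree length = 5.

5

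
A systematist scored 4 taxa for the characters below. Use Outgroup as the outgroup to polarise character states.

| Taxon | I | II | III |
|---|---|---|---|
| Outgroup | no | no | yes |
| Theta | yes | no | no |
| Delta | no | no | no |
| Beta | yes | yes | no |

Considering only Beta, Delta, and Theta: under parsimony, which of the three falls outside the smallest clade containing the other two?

Delta

Character polarity is set by the outgroup: the derived state is whichever differs from the outgroup's state, so for III the derived state is 'no', and for the remaining characters it is 'yes'.
I: derived state 'yes' in Beta and Theta only — synapomorphy for {Beta, Theta}.
II: derived state 'yes' in Beta only — an autapomorphy, so it tells us nothing about relationships among taxa.
All ingroup taxa share the derived state 'no' for III; it defines the ingroup but does not resolve relationships within it.
Most parsimonious ingroup topology: ((Theta,Beta),Delta).
Beta and Theta share a more recent common ancestor with each other than either does with Delta, so Delta is the least closely related of the three.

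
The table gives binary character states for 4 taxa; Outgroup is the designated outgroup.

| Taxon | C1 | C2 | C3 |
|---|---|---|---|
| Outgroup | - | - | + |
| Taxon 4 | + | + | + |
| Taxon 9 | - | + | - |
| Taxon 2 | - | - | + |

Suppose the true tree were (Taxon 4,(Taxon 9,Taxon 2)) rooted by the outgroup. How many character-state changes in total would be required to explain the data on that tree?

Map each character onto (Taxon 4,(Taxon 9,Taxon 2)) (rooted by Outgroup) and count the minimum state changes it requires (Fitch parsimony):
C1: 1; C2: 2; C3: 1.
Total tree length = 4.

4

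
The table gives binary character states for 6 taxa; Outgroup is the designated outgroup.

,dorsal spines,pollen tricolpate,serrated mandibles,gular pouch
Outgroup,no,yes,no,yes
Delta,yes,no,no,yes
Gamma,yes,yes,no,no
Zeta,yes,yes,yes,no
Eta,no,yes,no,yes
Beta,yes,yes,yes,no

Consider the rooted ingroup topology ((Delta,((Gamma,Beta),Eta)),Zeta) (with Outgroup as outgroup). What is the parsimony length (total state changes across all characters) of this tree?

7

Map each character onto ((Delta,((Gamma,Beta),Eta)),Zeta) (rooted by Outgroup) and count the minimum state changes it requires (Fitch parsimony):
dorsal spines: 2; pollen tricolpate: 1; serrated mandibles: 2; gular pouch: 2.
Total tree length = 7.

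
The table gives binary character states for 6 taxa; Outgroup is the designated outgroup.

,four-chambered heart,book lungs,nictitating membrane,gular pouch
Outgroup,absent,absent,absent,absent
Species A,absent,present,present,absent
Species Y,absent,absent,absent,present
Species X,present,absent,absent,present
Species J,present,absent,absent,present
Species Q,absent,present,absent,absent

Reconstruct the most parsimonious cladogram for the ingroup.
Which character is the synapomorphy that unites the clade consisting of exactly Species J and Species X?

four-chambered heart

The outgroup has state 'absent' for every character, so 'present' is the derived state throughout.
four-chambered heart: derived state 'present' in Species J and Species X only — synapomorphy for {Species J, Species X}.
Only Species A and Species Q show the derived state 'present' for book lungs, supporting them as a clade.
nictitating membrane (derived state 'present') is unique to Species A (autapomorphy; uninformative for grouping).
gular pouch: derived state 'present' in Species J, Species X, and Species Y only — synapomorphy for {Species J, Species X, Species Y}.
Most parsimonious ingroup topology: ((Species A,Species Q),(Species Y,(Species X,Species J))).
The clade {Species J, Species X} is supported by four-chambered heart: its derived state 'present' occurs in exactly those taxa and in no other taxon (including the outgroup).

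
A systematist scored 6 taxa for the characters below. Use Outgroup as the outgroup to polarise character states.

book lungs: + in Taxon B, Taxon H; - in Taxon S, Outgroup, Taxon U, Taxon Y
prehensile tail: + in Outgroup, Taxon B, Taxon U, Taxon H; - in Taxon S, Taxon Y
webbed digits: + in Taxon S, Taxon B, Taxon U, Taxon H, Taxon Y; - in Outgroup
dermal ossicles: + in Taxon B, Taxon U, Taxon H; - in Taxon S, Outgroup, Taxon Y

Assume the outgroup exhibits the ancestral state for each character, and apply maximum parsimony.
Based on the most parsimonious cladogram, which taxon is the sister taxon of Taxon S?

Character polarity is set by the outgroup: the derived state is whichever differs from the outgroup's state, so for prehensile tail the derived state is '-', and for the remaining characters it is '+'.
Only Taxon B and Taxon H show the derived state '+' for book lungs, supporting them as a clade.
prehensile tail (derived state '-') is shared by Taxon S and Taxon Y — a synapomorphy uniting that clade.
All ingroup taxa share the derived state '+' for webbed digits; it defines the ingroup but does not resolve relationships within it.
dermal ossicles (derived state '+') is shared by Taxon B, Taxon H, and Taxon U — a synapomorphy uniting that clade.
Most parsimonious ingroup topology: (((Taxon H,Taxon B),Taxon U),(Taxon S,Taxon Y)).
Taxon S and Taxon Y form a cherry on this tree, so they are sister taxa.

Taxon Y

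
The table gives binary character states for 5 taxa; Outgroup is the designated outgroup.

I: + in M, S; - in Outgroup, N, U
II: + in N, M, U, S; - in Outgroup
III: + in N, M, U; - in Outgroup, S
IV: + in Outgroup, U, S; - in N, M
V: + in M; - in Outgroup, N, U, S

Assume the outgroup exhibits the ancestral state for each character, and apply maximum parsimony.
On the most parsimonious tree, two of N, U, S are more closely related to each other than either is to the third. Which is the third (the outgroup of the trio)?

Character polarity is set by the outgroup: the derived state is whichever differs from the outgroup's state, so for IV the derived state is '-', and for the remaining characters it is '+'.
I (state '+') occurs in M and S but conflicts with the nesting implied by the other characters — most parsimoniously interpreted as homoplasy.
All ingroup taxa share the derived state '+' for II; it defines the ingroup but does not resolve relationships within it.
III (derived state '+') is shared by M, N, and U — a synapomorphy uniting that clade.
Only M and N show the derived state '-' for IV, supporting them as a clade.
V: derived state '+' in M only — an autapomorphy, so it tells us nothing about relationships among taxa.
Most parsimonious ingroup topology: (((N,M),U),S).
N and U share a more recent common ancestor with each other than either does with S, so S is the least closely related of the three.

S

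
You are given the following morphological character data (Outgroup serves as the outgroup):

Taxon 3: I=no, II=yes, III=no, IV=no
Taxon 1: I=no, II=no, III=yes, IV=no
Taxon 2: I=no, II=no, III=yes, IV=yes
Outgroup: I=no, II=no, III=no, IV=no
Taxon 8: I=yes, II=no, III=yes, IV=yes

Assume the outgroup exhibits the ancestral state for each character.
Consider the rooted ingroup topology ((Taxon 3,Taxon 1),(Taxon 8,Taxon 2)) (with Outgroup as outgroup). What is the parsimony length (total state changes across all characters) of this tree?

5

Map each character onto ((Taxon 3,Taxon 1),(Taxon 8,Taxon 2)) (rooted by Outgroup) and count the minimum state changes it requires (Fitch parsimony):
I: 1; II: 1; III: 2; IV: 1.
Total tree length = 5.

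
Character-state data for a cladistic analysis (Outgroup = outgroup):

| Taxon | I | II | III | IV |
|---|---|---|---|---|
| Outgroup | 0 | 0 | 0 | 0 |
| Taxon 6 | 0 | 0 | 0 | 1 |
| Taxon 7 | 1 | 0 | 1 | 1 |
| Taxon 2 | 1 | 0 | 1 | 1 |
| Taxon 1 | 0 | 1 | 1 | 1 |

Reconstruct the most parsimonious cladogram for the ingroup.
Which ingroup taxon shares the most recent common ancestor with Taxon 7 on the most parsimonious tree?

The outgroup has state '0' for every character, so '1' is the derived state throughout.
I: derived state '1' in Taxon 2 and Taxon 7 only — synapomorphy for {Taxon 2, Taxon 7}.
II (derived state '1') is unique to Taxon 1 (autapomorphy; uninformative for grouping).
III: derived state '1' in Taxon 1, Taxon 2, and Taxon 7 only — synapomorphy for {Taxon 1, Taxon 2, Taxon 7}.
All ingroup taxa share the derived state '1' for IV; it defines the ingroup but does not resolve relationships within it.
Most parsimonious ingroup topology: (Taxon 6,((Taxon 7,Taxon 2),Taxon 1)).
Taxon 7 and Taxon 2 form a cherry on this tree, so they are sister taxa.

Taxon 2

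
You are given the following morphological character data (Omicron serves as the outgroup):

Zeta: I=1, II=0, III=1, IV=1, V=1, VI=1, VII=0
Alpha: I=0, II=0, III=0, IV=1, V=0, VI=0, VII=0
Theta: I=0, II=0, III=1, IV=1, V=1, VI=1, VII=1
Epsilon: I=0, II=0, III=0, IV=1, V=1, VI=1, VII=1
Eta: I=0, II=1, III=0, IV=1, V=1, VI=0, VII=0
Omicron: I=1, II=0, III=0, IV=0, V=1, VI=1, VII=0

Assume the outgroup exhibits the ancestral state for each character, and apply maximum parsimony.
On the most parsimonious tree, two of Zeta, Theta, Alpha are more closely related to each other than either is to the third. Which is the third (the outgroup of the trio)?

Character polarity is set by the outgroup: the derived state is whichever differs from the outgroup's state, so for I, V, VI the derived state is '0', and for the remaining characters it is '1'.
Only Alpha, Epsilon, Eta, and Theta show the derived state '0' for I, supporting them as a clade.
II: derived state '1' in Eta only — an autapomorphy, so it tells us nothing about relationships among taxa.
III (state '1') occurs in Theta and Zeta but conflicts with the nesting implied by the other characters — most parsimoniously interpreted as homoplasy.
IV (derived state '1') is shared by all ingroup taxa — unites the whole ingroup.
V (derived state '0') is unique to Alpha (autapomorphy; uninformative for grouping).
Only Alpha and Eta show the derived state '0' for VI, supporting them as a clade.
VII: derived state '1' in Epsilon and Theta only — synapomorphy for {Epsilon, Theta}.
Most parsimonious ingroup topology: (((Eta,Alpha),(Epsilon,Theta)),Zeta).
Alpha and Theta share a more recent common ancestor with each other than either does with Zeta, so Zeta is the least closely related of the three.

Zeta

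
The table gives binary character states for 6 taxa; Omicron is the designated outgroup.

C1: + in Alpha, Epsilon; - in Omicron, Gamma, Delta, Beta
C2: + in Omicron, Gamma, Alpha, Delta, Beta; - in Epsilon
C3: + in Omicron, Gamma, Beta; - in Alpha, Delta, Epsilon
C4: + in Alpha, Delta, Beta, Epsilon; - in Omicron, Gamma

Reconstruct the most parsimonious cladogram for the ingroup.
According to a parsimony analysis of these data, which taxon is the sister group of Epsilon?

Alpha

Character polarity is set by the outgroup: the derived state is whichever differs from the outgroup's state, so for C2, C3 the derived state is '-', and for the remaining characters it is '+'.
Only Alpha and Epsilon show the derived state '+' for C1, supporting them as a clade.
C2 (derived state '-') is unique to Epsilon (autapomorphy; uninformative for grouping).
Only Alpha, Delta, and Epsilon show the derived state '-' for C3, supporting them as a clade.
C4 (derived state '+') is shared by Alpha, Beta, Delta, and Epsilon — a synapomorphy uniting that clade.
Most parsimonious ingroup topology: (Gamma,(((Alpha,Epsilon),Delta),Beta)).
Epsilon and Alpha form a cherry on this tree, so they are sister taxa.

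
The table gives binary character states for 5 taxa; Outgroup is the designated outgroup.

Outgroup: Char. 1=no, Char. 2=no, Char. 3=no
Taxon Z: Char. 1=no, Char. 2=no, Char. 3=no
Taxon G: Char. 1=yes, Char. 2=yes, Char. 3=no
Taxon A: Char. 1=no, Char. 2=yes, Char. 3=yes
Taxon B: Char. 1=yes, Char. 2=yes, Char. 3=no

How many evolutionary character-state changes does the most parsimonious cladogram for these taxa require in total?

The outgroup has state 'no' for every character, so 'yes' is the derived state throughout.
Only Taxon B and Taxon G show the derived state 'yes' for Char. 1, supporting them as a clade.
Char. 2 (derived state 'yes') is shared by Taxon A, Taxon B, and Taxon G — a synapomorphy uniting that clade.
Char. 3: derived state 'yes' in Taxon A only — an autapomorphy, so it tells us nothing about relationships among taxa.
Most parsimonious ingroup topology: (Taxon Z,((Taxon G,Taxon B),Taxon A)).
Changes per character on this tree: Char. 1: 1; Char. 2: 1; Char. 3: 1.
Total = 3.

3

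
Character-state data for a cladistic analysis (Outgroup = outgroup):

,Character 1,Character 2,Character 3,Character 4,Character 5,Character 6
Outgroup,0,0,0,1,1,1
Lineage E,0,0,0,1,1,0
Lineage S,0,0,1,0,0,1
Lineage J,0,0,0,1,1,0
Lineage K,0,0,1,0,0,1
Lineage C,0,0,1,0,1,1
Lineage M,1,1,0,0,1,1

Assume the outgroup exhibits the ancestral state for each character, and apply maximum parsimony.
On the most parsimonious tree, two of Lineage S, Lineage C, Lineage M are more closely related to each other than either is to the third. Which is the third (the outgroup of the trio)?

Lineage M

Character polarity is set by the outgroup: the derived state is whichever differs from the outgroup's state, so for Character 4, Character 5, Character 6 the derived state is '0', and for the remaining characters it is '1'.
Character 1 (derived state '1') is unique to Lineage M (autapomorphy; uninformative for grouping).
Character 2 (derived state '1') is unique to Lineage M (autapomorphy; uninformative for grouping).
Character 3: derived state '1' in Lineage C, Lineage K, and Lineage S only — synapomorphy for {Lineage C, Lineage K, Lineage S}.
Character 4: derived state '0' in Lineage C, Lineage K, Lineage M, and Lineage S only — synapomorphy for {Lineage C, Lineage K, Lineage M, Lineage S}.
Only Lineage K and Lineage S show the derived state '0' for Character 5, supporting them as a clade.
Only Lineage E and Lineage J show the derived state '0' for Character 6, supporting them as a clade.
Most parsimonious ingroup topology: ((Lineage E,Lineage J),(((Lineage S,Lineage K),Lineage C),Lineage M)).
Lineage S and Lineage C share a more recent common ancestor with each other than either does with Lineage M, so Lineage M is the least closely related of the three.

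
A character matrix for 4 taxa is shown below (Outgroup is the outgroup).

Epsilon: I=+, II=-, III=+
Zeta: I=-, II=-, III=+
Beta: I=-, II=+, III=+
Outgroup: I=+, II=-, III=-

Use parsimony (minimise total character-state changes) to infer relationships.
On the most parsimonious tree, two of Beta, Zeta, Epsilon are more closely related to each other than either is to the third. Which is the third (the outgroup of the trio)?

Epsilon

Character polarity is set by the outgroup: the derived state is whichever differs from the outgroup's state, so for I the derived state is '-', and for the remaining characters it is '+'.
Only Beta and Zeta show the derived state '-' for I, supporting them as a clade.
II (derived state '+') is unique to Beta (autapomorphy; uninformative for grouping).
All ingroup taxa share the derived state '+' for III; it defines the ingroup but does not resolve relationships within it.
Most parsimonious ingroup topology: ((Zeta,Beta),Epsilon).
Beta and Zeta share a more recent common ancestor with each other than either does with Epsilon, so Epsilon is the least closely related of the three.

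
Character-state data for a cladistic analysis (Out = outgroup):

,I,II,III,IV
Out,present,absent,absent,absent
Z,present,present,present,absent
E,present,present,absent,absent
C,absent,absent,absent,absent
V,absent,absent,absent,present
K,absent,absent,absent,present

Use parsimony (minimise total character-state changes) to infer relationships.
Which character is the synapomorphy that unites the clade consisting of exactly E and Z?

II

Character polarity is set by the outgroup: the derived state is whichever differs from the outgroup's state, so for I the derived state is 'absent', and for the remaining characters it is 'present'.
Only C, K, and V show the derived state 'absent' for I, supporting them as a clade.
II: derived state 'present' in E and Z only — synapomorphy for {E, Z}.
III: derived state 'present' in Z only — an autapomorphy, so it tells us nothing about relationships among taxa.
IV (derived state 'present') is shared by K and V — a synapomorphy uniting that clade.
Most parsimonious ingroup topology: ((Z,E),(C,(V,K))).
The clade {E, Z} is supported by II: its derived state 'present' occurs in exactly those taxa and in no other taxon (including the outgroup).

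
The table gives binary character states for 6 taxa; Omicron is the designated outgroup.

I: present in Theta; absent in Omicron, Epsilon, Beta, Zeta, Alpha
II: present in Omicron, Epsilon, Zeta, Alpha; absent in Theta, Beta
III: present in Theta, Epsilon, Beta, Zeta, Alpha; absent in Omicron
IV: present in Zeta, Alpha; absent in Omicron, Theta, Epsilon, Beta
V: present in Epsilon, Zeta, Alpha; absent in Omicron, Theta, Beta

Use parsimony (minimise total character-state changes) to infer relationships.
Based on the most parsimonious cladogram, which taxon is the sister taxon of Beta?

Theta

Character polarity is set by the outgroup: the derived state is whichever differs from the outgroup's state, so for II the derived state is 'absent', and for the remaining characters it is 'present'.
I: derived state 'present' in Theta only — an autapomorphy, so it tells us nothing about relationships among taxa.
II (derived state 'absent') is shared by Beta and Theta — a synapomorphy uniting that clade.
All ingroup taxa share the derived state 'present' for III; it defines the ingroup but does not resolve relationships within it.
Only Alpha and Zeta show the derived state 'present' for IV, supporting them as a clade.
V: derived state 'present' in Alpha, Epsilon, and Zeta only — synapomorphy for {Alpha, Epsilon, Zeta}.
Most parsimonious ingroup topology: ((Theta,Beta),(Epsilon,(Zeta,Alpha))).
Beta and Theta form a cherry on this tree, so they are sister taxa.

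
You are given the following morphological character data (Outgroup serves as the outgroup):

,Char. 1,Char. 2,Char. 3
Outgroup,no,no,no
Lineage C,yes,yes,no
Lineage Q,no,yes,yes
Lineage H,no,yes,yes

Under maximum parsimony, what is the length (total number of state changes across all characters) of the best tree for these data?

The outgroup has state 'no' for every character, so 'yes' is the derived state throughout.
Char. 1 (derived state 'yes') is unique to Lineage C (autapomorphy; uninformative for grouping).
All ingroup taxa share the derived state 'yes' for Char. 2; it defines the ingroup but does not resolve relationships within it.
Only Lineage H and Lineage Q show the derived state 'yes' for Char. 3, supporting them as a clade.
Most parsimonious ingroup topology: ((Lineage Q,Lineage H),Lineage C).
Changes per character on this tree: Char. 1: 1; Char. 2: 1; Char. 3: 1.
Total = 3.

3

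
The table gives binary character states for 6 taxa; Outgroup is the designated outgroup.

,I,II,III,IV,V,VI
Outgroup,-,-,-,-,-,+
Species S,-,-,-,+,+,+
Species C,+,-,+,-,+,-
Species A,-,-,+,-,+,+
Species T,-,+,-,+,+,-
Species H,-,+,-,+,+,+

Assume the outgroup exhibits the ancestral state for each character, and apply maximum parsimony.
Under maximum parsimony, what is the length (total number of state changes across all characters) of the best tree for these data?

Character polarity is set by the outgroup: the derived state is whichever differs from the outgroup's state, so for VI the derived state is '-', and for the remaining characters it is '+'.
I: derived state '+' in Species C only — an autapomorphy, so it tells us nothing about relationships among taxa.
II: derived state '+' in Species H and Species T only — synapomorphy for {Species H, Species T}.
Only Species A and Species C show the derived state '+' for III, supporting them as a clade.
Only Species H, Species S, and Species T show the derived state '+' for IV, supporting them as a clade.
V (derived state '+') is shared by all ingroup taxa — unites the whole ingroup.
VI groups Species C and Species T, which is incompatible with the clades supported by the remaining characters; treating it as convergent (homoplasy) costs fewer steps than any alternative tree.
Most parsimonious ingroup topology: ((Species S,(Species T,Species H)),(Species C,Species A)).
Changes per character on this tree: I: 1; II: 1; III: 1; IV: 1; V: 1; VI: 2.
Total = 7.

7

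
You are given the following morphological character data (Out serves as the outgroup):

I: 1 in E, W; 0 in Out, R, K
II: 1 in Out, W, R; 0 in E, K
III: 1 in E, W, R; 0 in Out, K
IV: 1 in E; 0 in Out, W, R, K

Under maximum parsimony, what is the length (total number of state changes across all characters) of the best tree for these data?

Character polarity is set by the outgroup: the derived state is whichever differs from the outgroup's state, so for II the derived state is '0', and for the remaining characters it is '1'.
Only E and W show the derived state '1' for I, supporting them as a clade.
II groups E and K, which is incompatible with the clades supported by the remaining characters; treating it as convergent (homoplasy) costs fewer steps than any alternative tree.
Only E, R, and W show the derived state '1' for III, supporting them as a clade.
IV: derived state '1' in E only — an autapomorphy, so it tells us nothing about relationships among taxa.
Most parsimonious ingroup topology: (((E,W),R),K).
Changes per character on this tree: I: 1; II: 2; III: 1; IV: 1.
Total = 5.

5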